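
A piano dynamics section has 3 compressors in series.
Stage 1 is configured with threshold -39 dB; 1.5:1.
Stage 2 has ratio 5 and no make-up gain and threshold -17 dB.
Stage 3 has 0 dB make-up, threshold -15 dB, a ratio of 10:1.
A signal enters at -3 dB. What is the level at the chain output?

-16.6 dB

Stage 1: overshoot 36 dB → 36/1.5 = 24 dB → -15 dB.
Stage 2: overshoot 2 dB → 2/5 = 0.4 dB → -16.6 dB.
Stage 3: below threshold (-16.6 ≤ -15); passes unchanged; output -16.6 dB.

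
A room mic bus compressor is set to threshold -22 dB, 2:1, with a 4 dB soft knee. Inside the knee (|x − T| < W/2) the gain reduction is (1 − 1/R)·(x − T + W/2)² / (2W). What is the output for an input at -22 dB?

x − T + W/2 = -22 − (-22) + 2 = 2.
GR = (1 − 1/2) × 2² / 8 = 0.5 × 4 / 8 = 0.25 dB.
Output = -22 − 0.25 = -22.25 dB.

-22.25 dB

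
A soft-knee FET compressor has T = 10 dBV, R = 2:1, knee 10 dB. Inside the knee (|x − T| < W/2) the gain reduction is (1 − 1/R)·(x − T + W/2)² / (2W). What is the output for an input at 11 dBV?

10.1 dBV

x − T + W/2 = 11 − 10 + 5 = 6.
GR = (1 − 1/2) × 6² / 20 = 0.5 × 36 / 20 = 0.9 dB.
Output = 11 − 0.9 = 10.1 dBV.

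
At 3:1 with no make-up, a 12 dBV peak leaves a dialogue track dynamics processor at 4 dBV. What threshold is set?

Let T be the threshold. Output overshoot = (input overshoot)/R, so 4 − T = (12 − T)/3.
3·(4 − T) = 12 − T → 2·T = 12 − 12 = 0.
T = 0/2 = 0 dBV.

0 dBV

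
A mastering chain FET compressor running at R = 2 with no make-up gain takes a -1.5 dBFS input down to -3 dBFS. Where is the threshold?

Let T be the threshold. Output overshoot = (input overshoot)/R, so -3 − T = (-1.5 − T)/2.
2·(-3 − T) = -1.5 − T → 1·T = -6 − (-1.5) = -4.5.
T = -4.5/1 = -4.5 dBFS.

-4.5 dBFS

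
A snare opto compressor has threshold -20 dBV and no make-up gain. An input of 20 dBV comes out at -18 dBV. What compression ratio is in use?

Input overshoot = 20 − (-20) = 40 dB; output overshoot = -18 − (-20) = 2 dB.
Ratio = 40 / 2 = 20.

20:1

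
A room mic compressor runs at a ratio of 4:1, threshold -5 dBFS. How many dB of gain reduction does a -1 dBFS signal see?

Overshoot = -1 − (-5) = 4 dB.
A 4:1 ratio leaves 1 dB of that excess.
GR = overshoot in − overshoot out = 4 − 1 = 3 dB.

3 dB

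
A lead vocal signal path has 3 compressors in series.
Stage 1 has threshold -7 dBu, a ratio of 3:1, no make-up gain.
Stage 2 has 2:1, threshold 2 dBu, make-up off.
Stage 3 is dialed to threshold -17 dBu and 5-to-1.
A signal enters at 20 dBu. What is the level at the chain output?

Stage 1: overshoot 27 dB → 27/3 = 9 dB → 2 dBu.
Stage 2: 2 dBu ≤ 2 dBu, so stage 2 doesn't engage; output 2 dBu.
Stage 3: 19 dB above -17 dBu, reduced 5:1 to 3.8 dB above → -13.2 dBu.

-13.2 dBu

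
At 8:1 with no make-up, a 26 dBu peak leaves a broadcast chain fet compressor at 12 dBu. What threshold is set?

Input is 16 dB above T (since output overshoot × R = input overshoot: (12 − T)·8 = 26 − T gives T = 10 dBu).
Check: 10 + (26 − 10)/8 = 10 + 2 = 12 dBu. ✓

10 dBu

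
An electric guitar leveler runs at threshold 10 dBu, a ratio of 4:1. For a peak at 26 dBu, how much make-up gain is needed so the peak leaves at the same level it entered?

The peak compresses to 10 + 16/4 = 14 dBu.
To reach 26 dBu requires 26 − 14 = 12 dB of make-up.

12 dB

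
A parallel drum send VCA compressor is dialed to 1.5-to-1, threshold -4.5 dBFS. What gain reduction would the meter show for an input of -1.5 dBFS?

Overshoot = -1.5 − (-4.5) = 3 dB.
A 1.5:1 ratio leaves 2 dB of that excess.
Gain reduction = 3 − 2 = 1 dB.

1 dB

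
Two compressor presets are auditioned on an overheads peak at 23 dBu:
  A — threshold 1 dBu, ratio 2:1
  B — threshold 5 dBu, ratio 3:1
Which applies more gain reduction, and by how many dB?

A: overshoot 22 dB → output overshoot 11 dB → GR 11 dB.
B: overshoot 18 dB → output overshoot 6 dB → GR 12 dB.
Difference: 1 dB in favour of B.

B, by 1 dB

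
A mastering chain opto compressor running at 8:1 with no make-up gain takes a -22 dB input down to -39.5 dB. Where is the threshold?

-42 dB

Input is 20 dB above T (since output overshoot × R = input overshoot: (-39.5 − T)·8 = -22 − T gives T = -42 dB).
Check: -42 + (-22 − (-42))/8 = -42 + 2.5 = -39.5 dB. ✓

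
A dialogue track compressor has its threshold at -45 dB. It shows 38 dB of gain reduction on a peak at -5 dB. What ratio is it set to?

20:1

Input overshoot = -5 − (-45) = 40 dB.
Output overshoot = 40 − 38 = 2 dB.
Ratio = input overshoot / output overshoot = 40 / 2 = 20.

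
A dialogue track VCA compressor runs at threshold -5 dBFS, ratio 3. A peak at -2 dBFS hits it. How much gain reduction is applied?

2 dB

The signal is 3 dB above threshold.
After 3:1 compression the overshoot becomes 3/3 = 1 dB.
GR = overshoot in − overshoot out = 3 − 1 = 2 dB.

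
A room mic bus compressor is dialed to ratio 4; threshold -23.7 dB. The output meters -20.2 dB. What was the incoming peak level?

That's 3.5 dB above the -23.7 dB threshold.
Undo the ratio: input overshoot = 3.5 × 4 = 14 dB, giving input = -9.7 dB.

-9.7 dB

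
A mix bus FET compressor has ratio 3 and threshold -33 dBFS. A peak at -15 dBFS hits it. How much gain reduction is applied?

12 dB

The signal is 18 dB above threshold.
A 3:1 ratio leaves 6 dB of that excess.
Gain reduction = 18 − 6 = 12 dB.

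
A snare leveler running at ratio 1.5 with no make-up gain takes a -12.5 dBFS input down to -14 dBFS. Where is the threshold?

-17 dBFS

Gain reduction = -12.5 − (-14) = 1.5 dB; output overshoot = GR / (R − 1) = 1.5 / 0.5 = 3 dB.
Threshold = output − output overshoot = -14 − 3 = -17 dBFS.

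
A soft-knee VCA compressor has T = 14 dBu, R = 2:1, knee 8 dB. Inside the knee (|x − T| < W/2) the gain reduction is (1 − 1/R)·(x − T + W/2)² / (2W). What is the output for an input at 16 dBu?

x − T + W/2 = 16 − 14 + 4 = 6.
GR = (1 − 1/2) × 6² / 16 = 0.5 × 36 / 16 = 1.125 dB.
Output = 16 − 1.125 = 14.875 dBu.

14.875 dBu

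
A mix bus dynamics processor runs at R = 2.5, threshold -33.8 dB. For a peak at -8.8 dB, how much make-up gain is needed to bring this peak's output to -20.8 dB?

3 dB

The peak compresses to -33.8 + 25/2.5 = -23.8 dB.
To reach -20.8 dB requires -20.8 − (-23.8) = 3 dB of make-up.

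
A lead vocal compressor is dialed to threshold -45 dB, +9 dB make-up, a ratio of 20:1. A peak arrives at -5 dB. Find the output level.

-34 dB

-5 dB sits 40 dB over threshold.
20:1 compression reduces that to 40/20 = 2 dB over.
Output = -45 + 2 = -43 dB; make-up adds 9 dB, giving -34 dB.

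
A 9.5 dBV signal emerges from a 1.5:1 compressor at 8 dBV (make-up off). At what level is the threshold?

5 dBV

Input is 4.5 dB above T (since output overshoot × R = input overshoot: (8 − T)·1.5 = 9.5 − T gives T = 5 dBV).
Check: 5 + (9.5 − 5)/1.5 = 5 + 3 = 8 dBV. ✓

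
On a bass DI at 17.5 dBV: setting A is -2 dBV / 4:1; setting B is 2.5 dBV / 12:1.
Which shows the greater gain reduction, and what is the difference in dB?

A: overshoot 19.5 dB → output overshoot 4.875 dB → GR 14.625 dB.
B: overshoot 15 dB → output overshoot 1.25 dB → GR 13.75 dB.
A applies 0.875 dB more gain reduction.

A, by 0.875 dB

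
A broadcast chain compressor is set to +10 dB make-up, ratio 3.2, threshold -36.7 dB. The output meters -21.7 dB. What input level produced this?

-20.7 dB

Stripping the +10 dB make-up gives -31.7 dB at the gain stage.
The compressed level sits -31.7 − (-36.7) = 5 dB over threshold.
Undo the ratio: input overshoot = 5 × 3.2 = 16 dB, giving input = -20.7 dB.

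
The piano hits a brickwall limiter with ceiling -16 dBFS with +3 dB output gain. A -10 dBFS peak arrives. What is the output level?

-13 dBFS

A brickwall limiter is an ∞:1 compressor: any input above the ceiling is clamped to -16 dBFS.
Output gain then adds 3 dB: -16 + 3 = -13 dBFS.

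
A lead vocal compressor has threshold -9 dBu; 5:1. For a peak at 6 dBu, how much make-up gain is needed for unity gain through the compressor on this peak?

12 dB

Overshoot 15 dB → 15/5 = 3 dB after compression, so the compressed level is -9 + 3 = -6 dBu.
Make-up = target − compressed = 6 − (-6) = 12 dB.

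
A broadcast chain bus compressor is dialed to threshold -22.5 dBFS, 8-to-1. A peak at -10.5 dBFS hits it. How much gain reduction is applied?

10.5 dB

The signal is 12 dB above threshold.
A 8:1 ratio leaves 1.5 dB of that excess.
Gain reduction = 12 − 1.5 = 10.5 dB.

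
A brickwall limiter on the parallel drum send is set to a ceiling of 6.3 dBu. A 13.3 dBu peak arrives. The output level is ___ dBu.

6.3 dBu

A brickwall limiter is an ∞:1 compressor: any input above the ceiling is clamped to 6.3 dBu.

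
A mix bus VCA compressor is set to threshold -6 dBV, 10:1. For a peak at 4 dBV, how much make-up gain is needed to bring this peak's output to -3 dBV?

Overshoot 10 dB → 10/10 = 1 dB after compression, so the compressed level is -6 + 1 = -5 dBV.
Make-up = target − compressed = -3 − (-5) = 2 dB.

2 dB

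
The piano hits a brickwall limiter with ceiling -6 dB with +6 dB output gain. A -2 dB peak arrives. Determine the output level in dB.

A brickwall limiter is an ∞:1 compressor: any input above the ceiling is clamped to -6 dB.
Output gain then adds 6 dB: -6 + 6 = 0 dB.

0 dB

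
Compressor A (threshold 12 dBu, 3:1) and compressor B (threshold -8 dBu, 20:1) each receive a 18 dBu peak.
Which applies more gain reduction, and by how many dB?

B, by 20.7 dB

A: GR = 6 − 6/3 = 4 dB.
B: GR = 26 − 26/20 = 24.7 dB.
Difference: 20.7 dB in favour of B.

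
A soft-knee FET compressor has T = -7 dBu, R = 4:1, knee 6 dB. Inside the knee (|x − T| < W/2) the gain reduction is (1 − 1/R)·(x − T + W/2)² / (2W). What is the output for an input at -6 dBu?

x − T + W/2 = -6 − (-7) + 3 = 4.
GR = (1 − 1/4) × 4² / 12 = 0.75 × 16 / 12 = 1 dB.
Output = -6 − 1 = -7 dBu.

-7 dBu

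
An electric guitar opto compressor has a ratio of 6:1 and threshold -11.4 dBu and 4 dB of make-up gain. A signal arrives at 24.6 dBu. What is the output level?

24.6 dBu sits 36 dB over threshold.
6:1 compression reduces that to 36/6 = 6 dB over.
So the level is -11.4 + 6 = -5.4 dBu; make-up adds 4 dB, giving -1.4 dBu.

-1.4 dBu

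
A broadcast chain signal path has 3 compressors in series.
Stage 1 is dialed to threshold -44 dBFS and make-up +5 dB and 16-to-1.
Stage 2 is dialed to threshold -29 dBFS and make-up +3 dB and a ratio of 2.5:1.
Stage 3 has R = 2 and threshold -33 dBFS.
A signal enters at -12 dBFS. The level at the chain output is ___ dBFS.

-34 dBFS

Stage 1: 32 dB above -44 dBFS, reduced 16:1 to 2 dB above → -42 dBFS; +5 dB make-up → -37 dBFS.
Stage 2: below threshold (-37 ≤ -29); passes unchanged; make-up brings it to -34 dBFS.
Stage 3: below threshold (-34 ≤ -33); passes unchanged; output -34 dBFS.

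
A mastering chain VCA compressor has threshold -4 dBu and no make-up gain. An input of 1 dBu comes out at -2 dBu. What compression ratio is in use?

2.5:1

Input overshoot = 1 − (-4) = 5 dB; output overshoot = -2 − (-4) = 2 dB.
Ratio = 5 / 2 = 2.5.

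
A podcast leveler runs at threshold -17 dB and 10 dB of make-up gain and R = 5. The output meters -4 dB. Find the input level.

-2 dB

Remove make-up: -4 − 10 = -14 dB.
The compressed level sits -14 − (-17) = 3 dB over threshold.
Undo the ratio: input overshoot = 3 × 5 = 15 dB, giving input = -2 dB.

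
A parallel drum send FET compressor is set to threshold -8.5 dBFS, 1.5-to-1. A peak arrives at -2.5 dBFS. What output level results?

The input is 6 dB above the -8.5 dBFS threshold.
1.5:1 compression reduces that to 6/1.5 = 4 dB over.
Output = -8.5 + 4 = -4.5 dBFS.

-4.5 dBFS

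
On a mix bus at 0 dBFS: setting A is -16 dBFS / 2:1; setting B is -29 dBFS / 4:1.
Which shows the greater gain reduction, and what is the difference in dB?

A: GR = 16 − 16/2 = 8 dB.
B: GR = 29 − 29/4 = 21.75 dB.
Difference: 13.75 dB in favour of B.

B, by 13.75 dB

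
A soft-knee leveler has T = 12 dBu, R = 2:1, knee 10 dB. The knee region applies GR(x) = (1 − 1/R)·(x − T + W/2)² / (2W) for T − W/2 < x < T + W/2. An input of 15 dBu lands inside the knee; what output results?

13.4 dBu

x − T + W/2 = 15 − 12 + 5 = 8.
GR = (1 − 1/2) × 8² / 20 = 0.5 × 64 / 20 = 1.6 dB.
Output = 15 − 1.6 = 13.4 dBu.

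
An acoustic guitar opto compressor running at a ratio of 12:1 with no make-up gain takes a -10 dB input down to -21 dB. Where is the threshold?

Gain reduction = -10 − (-21) = 11 dB; output overshoot = GR / (R − 1) = 11 / 11 = 1 dB.
Threshold = output − output overshoot = -21 − 1 = -22 dB.

-22 dB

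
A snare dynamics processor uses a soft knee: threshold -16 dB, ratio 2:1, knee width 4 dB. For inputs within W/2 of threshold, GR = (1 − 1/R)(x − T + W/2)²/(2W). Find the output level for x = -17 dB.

x − T + W/2 = -17 − (-16) + 2 = 1.
GR = (1 − 1/2) × 1² / 8 = 0.5 × 1 / 8 = 0.0625 dB.
Output = -17 − 0.0625 = -17.0625 dB.

-17.0625 dB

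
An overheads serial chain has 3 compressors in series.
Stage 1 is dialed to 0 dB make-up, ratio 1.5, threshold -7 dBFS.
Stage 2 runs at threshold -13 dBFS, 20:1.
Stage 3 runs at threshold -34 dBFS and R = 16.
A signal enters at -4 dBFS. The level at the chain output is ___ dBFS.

Stage 1: 3 dB above -7 dBFS, reduced 1.5:1 to 2 dB above → -5 dBFS.
Stage 2: -5 dBFS is 8 dB over -13 dBFS; at 20:1 that becomes 0.4 dB over, giving -12.6 dBFS.
Stage 3: -12.6 dBFS is 21.4 dB over -34 dBFS; at 16:1 that becomes 1.3375 dB over, giving -32.6625 dBFS.

-32.6625 dBFS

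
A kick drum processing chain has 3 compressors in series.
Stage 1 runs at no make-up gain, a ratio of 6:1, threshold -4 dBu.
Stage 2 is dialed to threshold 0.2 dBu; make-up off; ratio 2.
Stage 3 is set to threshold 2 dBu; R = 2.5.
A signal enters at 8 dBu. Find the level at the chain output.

-2 dBu

Stage 1: 12 dB above -4 dBu, reduced 6:1 to 2 dB above → -2 dBu.
Stage 2: -2 dBu ≤ 0.2 dBu, so stage 2 doesn't engage; output -2 dBu.
Stage 3: -2 dBu is at or below the 2 dBu threshold — no compression; output -2 dBu.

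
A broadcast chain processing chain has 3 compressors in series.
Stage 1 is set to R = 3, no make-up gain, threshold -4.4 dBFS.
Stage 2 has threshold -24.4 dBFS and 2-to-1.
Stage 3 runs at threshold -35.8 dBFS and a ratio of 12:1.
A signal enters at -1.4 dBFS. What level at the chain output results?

Stage 1: overshoot 3 dB → 3/3 = 1 dB → -3.4 dBFS.
Stage 2: overshoot 21 dB → 21/2 = 10.5 dB → -13.9 dBFS.
Stage 3: overshoot 21.9 dB → 21.9/12 = 1.825 dB → -33.975 dBFS.

-33.975 dBFS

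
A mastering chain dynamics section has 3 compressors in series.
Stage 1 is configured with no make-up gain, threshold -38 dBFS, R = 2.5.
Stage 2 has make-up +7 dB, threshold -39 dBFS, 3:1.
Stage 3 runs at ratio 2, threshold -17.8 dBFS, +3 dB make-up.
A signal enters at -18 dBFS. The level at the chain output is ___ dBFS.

-26 dBFS

Stage 1: overshoot 20 dB → 20/2.5 = 8 dB → -30 dBFS.
Stage 2: overshoot 9 dB → 9/3 = 3 dB → -36 dBFS; +7 dB make-up → -29 dBFS.
Stage 3: below threshold (-29 ≤ -17.8); passes unchanged; make-up brings it to -26 dBFS.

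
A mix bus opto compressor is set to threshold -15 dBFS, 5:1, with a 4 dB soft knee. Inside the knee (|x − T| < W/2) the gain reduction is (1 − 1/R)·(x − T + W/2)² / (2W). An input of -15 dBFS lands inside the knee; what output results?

x − T + W/2 = -15 − (-15) + 2 = 2.
GR = (1 − 1/5) × 2² / 8 = 0.8 × 4 / 8 = 0.4 dB.
Output = -15 − 0.4 = -15.4 dBFS.

-15.4 dBFS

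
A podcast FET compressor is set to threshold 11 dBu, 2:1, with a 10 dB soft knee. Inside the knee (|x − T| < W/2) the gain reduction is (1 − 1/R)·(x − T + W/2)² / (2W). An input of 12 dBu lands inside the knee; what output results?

x − T + W/2 = 12 − 11 + 5 = 6.
GR = (1 − 1/2) × 6² / 20 = 0.5 × 36 / 20 = 0.9 dB.
Output = 12 − 0.9 = 11.1 dBu.

11.1 dBu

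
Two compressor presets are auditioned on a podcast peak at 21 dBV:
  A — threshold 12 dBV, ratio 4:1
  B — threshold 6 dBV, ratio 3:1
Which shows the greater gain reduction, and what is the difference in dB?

B, by 3.25 dB

A: GR = 9 − 9/4 = 6.75 dB.
B: GR = 15 − 15/3 = 10 dB.
Difference: 3.25 dB in favour of B.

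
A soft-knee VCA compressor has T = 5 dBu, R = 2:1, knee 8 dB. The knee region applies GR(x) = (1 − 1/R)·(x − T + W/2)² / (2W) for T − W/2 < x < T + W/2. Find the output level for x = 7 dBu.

x − T + W/2 = 7 − 5 + 4 = 6.
GR = (1 − 1/2) × 6² / 16 = 0.5 × 36 / 16 = 1.125 dB.
Output = 7 − 1.125 = 5.875 dBu.

5.875 dBu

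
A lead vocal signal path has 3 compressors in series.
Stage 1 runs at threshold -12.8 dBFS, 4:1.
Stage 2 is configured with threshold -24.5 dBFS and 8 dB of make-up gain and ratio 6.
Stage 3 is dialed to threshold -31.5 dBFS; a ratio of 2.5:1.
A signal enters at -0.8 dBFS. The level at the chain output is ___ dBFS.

-24.52 dBFS

Stage 1: overshoot 12 dB → 12/4 = 3 dB → -9.8 dBFS.
Stage 2: -9.8 dBFS is 14.7 dB over -24.5 dBFS; at 6:1 that becomes 2.45 dB over, giving -22.05 dBFS; +8 dB make-up → -14.05 dBFS.
Stage 3: 17.45 dB above -31.5 dBFS, reduced 2.5:1 to 6.98 dB above → -24.52 dBFS.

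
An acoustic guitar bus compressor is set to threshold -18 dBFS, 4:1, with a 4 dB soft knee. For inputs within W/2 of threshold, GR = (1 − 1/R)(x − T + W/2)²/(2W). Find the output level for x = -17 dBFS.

-17.84375 dBFS

x − T + W/2 = -17 − (-18) + 2 = 3.
GR = (1 − 1/4) × 3² / 8 = 0.75 × 9 / 8 = 0.84375 dB.
Output = -17 − 0.84375 = -17.84375 dBFS.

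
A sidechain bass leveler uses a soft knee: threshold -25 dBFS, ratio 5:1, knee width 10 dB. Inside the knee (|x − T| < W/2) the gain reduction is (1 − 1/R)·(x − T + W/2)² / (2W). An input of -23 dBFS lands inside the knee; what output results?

x − T + W/2 = -23 − (-25) + 5 = 7.
GR = (1 − 1/5) × 7² / 20 = 0.8 × 49 / 20 = 1.96 dB.
Output = -23 − 1.96 = -24.96 dBFS.

-24.96 dBFS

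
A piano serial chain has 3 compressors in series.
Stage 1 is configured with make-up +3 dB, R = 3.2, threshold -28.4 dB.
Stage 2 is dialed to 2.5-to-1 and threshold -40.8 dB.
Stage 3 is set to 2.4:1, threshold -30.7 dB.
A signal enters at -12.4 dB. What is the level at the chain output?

Stage 1: 16 dB above -28.4 dB, reduced 3.2:1 to 5 dB above → -23.4 dB; +3 dB make-up → -20.4 dB.
Stage 2: 20.4 dB above -40.8 dB, reduced 2.5:1 to 8.16 dB above → -32.64 dB.
Stage 3: -32.64 dB is at or below the -30.7 dB threshold — no compression; output -32.64 dB.

-32.64 dB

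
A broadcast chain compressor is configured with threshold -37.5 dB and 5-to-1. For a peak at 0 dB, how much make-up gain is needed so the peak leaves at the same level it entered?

Overshoot 37.5 dB → 37.5/5 = 7.5 dB after compression, so the compressed level is -37.5 + 7.5 = -30 dB.
Make-up = target − compressed = 0 − (-30) = 30 dB.

30 dB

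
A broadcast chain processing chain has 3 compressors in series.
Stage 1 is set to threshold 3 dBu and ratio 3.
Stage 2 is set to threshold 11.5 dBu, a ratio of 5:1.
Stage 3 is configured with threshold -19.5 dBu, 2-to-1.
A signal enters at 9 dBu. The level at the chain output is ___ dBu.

-7.25 dBu

Stage 1: 6 dB above 3 dBu, reduced 3:1 to 2 dB above → 5 dBu.
Stage 2: 5 dBu is at or below the 11.5 dBu threshold — no compression; output 5 dBu.
Stage 3: 24.5 dB above -19.5 dBu, reduced 2:1 to 12.25 dB above → -7.25 dBu.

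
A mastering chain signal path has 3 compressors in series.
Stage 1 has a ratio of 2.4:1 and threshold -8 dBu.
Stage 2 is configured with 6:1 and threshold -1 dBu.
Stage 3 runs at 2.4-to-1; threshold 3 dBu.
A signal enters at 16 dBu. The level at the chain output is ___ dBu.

-0.5 dBu

Stage 1: overshoot 24 dB → 24/2.4 = 10 dB → 2 dBu.
Stage 2: 2 dBu is 3 dB over -1 dBu; at 6:1 that becomes 0.5 dB over, giving -0.5 dBu.
Stage 3: -0.5 dBu is at or below the 3 dBu threshold — no compression; output -0.5 dBu.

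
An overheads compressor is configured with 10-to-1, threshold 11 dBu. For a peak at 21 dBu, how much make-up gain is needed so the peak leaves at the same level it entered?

Overshoot 10 dB → 10/10 = 1 dB after compression, so the compressed level is 11 + 1 = 12 dBu.
Make-up = target − compressed = 21 − 12 = 9 dB.

9 dB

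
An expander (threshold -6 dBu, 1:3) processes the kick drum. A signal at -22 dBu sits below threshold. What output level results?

The input is 16 dB below the -6 dBu threshold.
A 1:3 expander multiplies undershoot by 3: 16 × 3 = 48 dB below threshold.
Output = -6 − 48 = -54 dBu.

-54 dBu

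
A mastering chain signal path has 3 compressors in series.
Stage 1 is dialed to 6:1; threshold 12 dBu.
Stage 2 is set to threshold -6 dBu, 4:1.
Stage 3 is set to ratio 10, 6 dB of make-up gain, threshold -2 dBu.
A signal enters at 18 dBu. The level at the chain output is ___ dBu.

4.075 dBu

Stage 1: 18 dBu is 6 dB over 12 dBu; at 6:1 that becomes 1 dB over, giving 13 dBu.
Stage 2: 13 dBu is 19 dB over -6 dBu; at 4:1 that becomes 4.75 dB over, giving -1.25 dBu.
Stage 3: overshoot 0.75 dB → 0.75/10 = 0.075 dB → -1.925 dBu; +6 dB make-up → 4.075 dBu.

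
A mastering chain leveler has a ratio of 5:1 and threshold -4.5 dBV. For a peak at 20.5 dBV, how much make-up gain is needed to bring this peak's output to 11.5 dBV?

11 dB

Overshoot 25 dB → 25/5 = 5 dB after compression, so the compressed level is -4.5 + 5 = 0.5 dBV.
Make-up = target − compressed = 11.5 − 0.5 = 11 dB.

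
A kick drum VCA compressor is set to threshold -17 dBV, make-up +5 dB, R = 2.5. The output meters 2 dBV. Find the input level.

18 dBV

Remove make-up: 2 − 5 = -3 dBV.
The compressed level sits -3 − (-17) = 14 dB over threshold.
Undo the ratio: input overshoot = 14 × 2.5 = 35 dB, giving input = 18 dBV.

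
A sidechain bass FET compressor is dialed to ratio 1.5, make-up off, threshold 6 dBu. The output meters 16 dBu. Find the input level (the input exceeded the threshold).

Post-compression overshoot = 16 − 6 = 10 dB.
Input overshoot = R × output overshoot = 15 dB → input = 6 + 15 = 21 dBu.

21 dBu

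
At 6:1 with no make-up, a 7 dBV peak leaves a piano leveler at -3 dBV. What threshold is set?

Gain reduction = 7 − (-3) = 10 dB; output overshoot = GR / (R − 1) = 10 / 5 = 2 dB.
Threshold = output − output overshoot = -3 − 2 = -5 dBV.

-5 dBV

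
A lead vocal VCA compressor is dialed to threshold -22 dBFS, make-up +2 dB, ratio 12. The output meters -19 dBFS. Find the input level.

-10 dBFS

Before make-up, the level was -19 − 2 = -21 dBFS.
That's 1 dB above the -22 dBFS threshold.
Undo the ratio: input overshoot = 1 × 12 = 12 dB, giving input = -10 dBFS.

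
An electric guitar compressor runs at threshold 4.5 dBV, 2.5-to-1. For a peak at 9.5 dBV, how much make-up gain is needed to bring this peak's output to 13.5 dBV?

7 dB

The peak compresses to 4.5 + 5/2.5 = 6.5 dBV.
To reach 13.5 dBV requires 13.5 − 6.5 = 7 dB of make-up.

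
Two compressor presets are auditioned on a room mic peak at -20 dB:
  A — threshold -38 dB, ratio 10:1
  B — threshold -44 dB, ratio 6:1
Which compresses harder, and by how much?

B, by 3.8 dB

A: 18 dB over, compressed to 1.8 dB over, so 16.2 dB of GR.
B: 24 dB over, compressed to 4 dB over, so 20 dB of GR.
B reduces 3.8 dB more.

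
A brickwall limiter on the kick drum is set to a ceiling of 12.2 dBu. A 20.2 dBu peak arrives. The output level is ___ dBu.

12.2 dBu

A brickwall limiter is an ∞:1 compressor: any input above the ceiling is clamped to 12.2 dBu.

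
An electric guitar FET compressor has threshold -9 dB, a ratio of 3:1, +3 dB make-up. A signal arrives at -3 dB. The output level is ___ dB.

-4 dB

-3 dB sits 6 dB over threshold.
The 6 dB excess becomes 2 dB after 3:1 reduction.
So the level is -9 + 2 = -7 dB; make-up adds 3 dB, giving -4 dB.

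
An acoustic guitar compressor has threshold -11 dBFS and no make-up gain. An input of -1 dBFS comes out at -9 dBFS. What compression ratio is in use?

5:1

Input overshoot = -1 − (-11) = 10 dB; output overshoot = -9 − (-11) = 2 dB.
Ratio = 10 / 2 = 5.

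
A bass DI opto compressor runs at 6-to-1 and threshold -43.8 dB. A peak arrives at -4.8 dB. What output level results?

The input is 39 dB above the -43.8 dB threshold.
At 6:1 the overshoot is divided by 6, leaving 6.5 dB above threshold.
Output = -43.8 + 6.5 = -37.3 dB.

-37.3 dB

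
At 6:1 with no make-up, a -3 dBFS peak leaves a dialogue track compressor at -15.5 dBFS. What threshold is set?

Gain reduction = -3 − (-15.5) = 12.5 dB; output overshoot = GR / (R − 1) = 12.5 / 5 = 2.5 dB.
Threshold = output − output overshoot = -15.5 − 2.5 = -18 dBFS.

-18 dBFS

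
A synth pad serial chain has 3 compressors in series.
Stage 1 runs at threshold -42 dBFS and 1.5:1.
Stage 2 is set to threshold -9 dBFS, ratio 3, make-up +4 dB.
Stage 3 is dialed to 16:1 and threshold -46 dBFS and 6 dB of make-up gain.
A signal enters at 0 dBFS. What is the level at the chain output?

Stage 1: 0 dBFS is 42 dB over -42 dBFS; at 1.5:1 that becomes 28 dB over, giving -14 dBFS.
Stage 2: below threshold (-14 ≤ -9); passes unchanged; make-up brings it to -10 dBFS.
Stage 3: -10 dBFS is 36 dB over -46 dBFS; at 16:1 that becomes 2.25 dB over, giving -43.75 dBFS; +6 dB make-up → -37.75 dBFS.

-37.75 dBFS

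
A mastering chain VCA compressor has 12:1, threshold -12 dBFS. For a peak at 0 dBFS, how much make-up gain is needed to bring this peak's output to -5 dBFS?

6 dB

The peak compresses to -12 + 12/12 = -11 dBFS.
To reach -5 dBFS requires -5 − (-11) = 6 dB of make-up.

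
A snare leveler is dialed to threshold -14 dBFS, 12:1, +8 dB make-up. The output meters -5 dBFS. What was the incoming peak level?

Stripping the +8 dB make-up gives -13 dBFS at the gain stage.
The compressed level sits -13 − (-14) = 1 dB over threshold.
Input overshoot = R × output overshoot = 12 dB → input = -14 + 12 = -2 dBFS.

-2 dBFS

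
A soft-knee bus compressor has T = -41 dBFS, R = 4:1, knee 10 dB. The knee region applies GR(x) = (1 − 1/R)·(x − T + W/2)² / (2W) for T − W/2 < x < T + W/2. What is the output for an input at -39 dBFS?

-40.8375 dBFS

x − T + W/2 = -39 − (-41) + 5 = 7.
GR = (1 − 1/4) × 7² / 20 = 0.75 × 49 / 20 = 1.8375 dB.
Output = -39 − 1.8375 = -40.8375 dBFS.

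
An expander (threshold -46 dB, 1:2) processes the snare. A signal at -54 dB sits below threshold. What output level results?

The input is 8 dB below the -46 dB threshold.
A 1:2 expander multiplies undershoot by 2: 8 × 2 = 16 dB below threshold.
Output = -46 − 16 = -62 dB.

-62 dB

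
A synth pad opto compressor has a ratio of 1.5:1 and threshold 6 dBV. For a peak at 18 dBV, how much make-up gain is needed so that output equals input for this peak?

4 dB

Without make-up, output = threshold + overshoot/1.5 = 6 + 8 = 14 dBV.
Gap to target: 4 dB.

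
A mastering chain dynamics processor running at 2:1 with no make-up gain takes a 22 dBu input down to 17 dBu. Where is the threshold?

Input is 10 dB above T (since output overshoot × R = input overshoot: (17 − T)·2 = 22 − T gives T = 12 dBu).
Check: 12 + (22 − 12)/2 = 12 + 5 = 17 dBu. ✓

12 dBu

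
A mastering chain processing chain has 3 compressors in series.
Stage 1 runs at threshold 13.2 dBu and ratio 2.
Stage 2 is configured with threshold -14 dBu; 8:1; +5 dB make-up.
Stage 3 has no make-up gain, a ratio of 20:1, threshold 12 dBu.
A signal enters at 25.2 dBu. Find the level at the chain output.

Stage 1: overshoot 12 dB → 12/2 = 6 dB → 19.2 dBu.
Stage 2: overshoot 33.2 dB → 33.2/8 = 4.15 dB → -9.85 dBu; +5 dB make-up → -4.85 dBu.
Stage 3: below threshold (-4.85 ≤ 12); passes unchanged; output -4.85 dBu.

-4.85 dBu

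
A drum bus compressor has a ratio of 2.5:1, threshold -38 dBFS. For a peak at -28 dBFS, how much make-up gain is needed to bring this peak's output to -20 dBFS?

The peak compresses to -38 + 10/2.5 = -34 dBFS.
To reach -20 dBFS requires -20 − (-34) = 14 dB of make-up.

14 dB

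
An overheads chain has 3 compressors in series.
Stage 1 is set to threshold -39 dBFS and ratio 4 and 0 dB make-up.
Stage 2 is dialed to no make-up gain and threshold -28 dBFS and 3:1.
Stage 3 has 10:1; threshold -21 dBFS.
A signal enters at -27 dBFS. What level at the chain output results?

-36 dBFS

Stage 1: overshoot 12 dB → 12/4 = 3 dB → -36 dBFS.
Stage 2: below threshold (-36 ≤ -28); passes unchanged; output -36 dBFS.
Stage 3: below threshold (-36 ≤ -21); passes unchanged; output -36 dBFS.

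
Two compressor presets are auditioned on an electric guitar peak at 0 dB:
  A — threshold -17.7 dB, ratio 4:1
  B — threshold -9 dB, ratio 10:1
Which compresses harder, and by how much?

A, by 5.175 dB

A: GR = 17.7 − 17.7/4 = 13.275 dB.
B: GR = 9 − 9/10 = 8.1 dB.
A applies 5.175 dB more gain reduction.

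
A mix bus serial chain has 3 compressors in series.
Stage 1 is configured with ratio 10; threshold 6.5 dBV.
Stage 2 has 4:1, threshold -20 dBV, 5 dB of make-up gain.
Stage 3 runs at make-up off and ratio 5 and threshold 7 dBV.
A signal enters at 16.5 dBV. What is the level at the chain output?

Stage 1: 16.5 dBV is 10 dB over 6.5 dBV; at 10:1 that becomes 1 dB over, giving 7.5 dBV.
Stage 2: 7.5 dBV is 27.5 dB over -20 dBV; at 4:1 that becomes 6.875 dB over, giving -13.125 dBV; +5 dB make-up → -8.125 dBV.
Stage 3: below threshold (-8.125 ≤ 7); passes unchanged; output -8.125 dBV.

-8.125 dBV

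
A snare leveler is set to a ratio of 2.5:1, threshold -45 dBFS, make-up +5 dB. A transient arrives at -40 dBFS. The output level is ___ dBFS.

-38 dBFS

-40 dBFS sits 5 dB over threshold.
2.5:1 compression reduces that to 5/2.5 = 2 dB over.
So the level is -45 + 2 = -43 dBFS; make-up adds 5 dB, giving -38 dBFS.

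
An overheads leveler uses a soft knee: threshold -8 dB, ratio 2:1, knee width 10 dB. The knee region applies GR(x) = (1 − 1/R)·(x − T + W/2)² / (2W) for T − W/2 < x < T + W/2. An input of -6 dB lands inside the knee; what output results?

x − T + W/2 = -6 − (-8) + 5 = 7.
GR = (1 − 1/2) × 7² / 20 = 0.5 × 49 / 20 = 1.225 dB.
Output = -6 − 1.225 = -7.225 dB.

-7.225 dB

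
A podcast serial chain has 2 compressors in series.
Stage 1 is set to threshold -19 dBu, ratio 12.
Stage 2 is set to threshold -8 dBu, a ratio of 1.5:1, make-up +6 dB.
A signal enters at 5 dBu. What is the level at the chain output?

-11 dBu

Stage 1: 24 dB above -19 dBu, reduced 12:1 to 2 dB above → -17 dBu.
Stage 2: below threshold (-17 ≤ -8); passes unchanged; make-up brings it to -11 dBu.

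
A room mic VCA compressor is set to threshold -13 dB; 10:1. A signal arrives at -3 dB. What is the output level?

The input is 10 dB above the -13 dB threshold.
10:1 compression reduces that to 10/10 = 1 dB over.
Output = -13 + 1 = -12 dB.

-12 dB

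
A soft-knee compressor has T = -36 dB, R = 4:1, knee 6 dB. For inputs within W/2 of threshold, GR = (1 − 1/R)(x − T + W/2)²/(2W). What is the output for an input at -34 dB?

x − T + W/2 = -34 − (-36) + 3 = 5.
GR = (1 − 1/4) × 5² / 12 = 0.75 × 25 / 12 = 1.5625 dB.
Output = -34 − 1.5625 = -35.5625 dB.

-35.5625 dB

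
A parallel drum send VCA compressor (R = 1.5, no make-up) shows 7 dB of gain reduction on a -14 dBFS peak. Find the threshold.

-35 dBFS

Gain reduction = -14 − (-21) = 7 dB; output overshoot = GR / (R − 1) = 7 / 0.5 = 14 dB.
Threshold = output − output overshoot = -21 − 14 = -35 dBFS.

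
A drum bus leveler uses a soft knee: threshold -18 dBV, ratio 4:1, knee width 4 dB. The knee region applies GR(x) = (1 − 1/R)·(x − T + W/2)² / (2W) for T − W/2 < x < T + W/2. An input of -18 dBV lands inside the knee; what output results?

-18.375 dBV

x − T + W/2 = -18 − (-18) + 2 = 2.
GR = (1 − 1/4) × 2² / 8 = 0.75 × 4 / 8 = 0.375 dB.
Output = -18 − 0.375 = -18.375 dBV.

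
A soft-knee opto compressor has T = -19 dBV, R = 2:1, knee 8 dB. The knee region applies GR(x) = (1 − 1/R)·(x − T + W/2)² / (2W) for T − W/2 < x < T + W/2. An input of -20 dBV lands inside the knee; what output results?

x − T + W/2 = -20 − (-19) + 4 = 3.
GR = (1 − 1/2) × 3² / 16 = 0.5 × 9 / 16 = 0.28125 dB.
Output = -20 − 0.28125 = -20.28125 dBV.

-20.28125 dBV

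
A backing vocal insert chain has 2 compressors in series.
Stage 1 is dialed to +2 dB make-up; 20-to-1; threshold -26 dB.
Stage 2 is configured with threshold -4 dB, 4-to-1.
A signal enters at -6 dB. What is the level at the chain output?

-23 dB

Stage 1: -6 dB is 20 dB over -26 dB; at 20:1 that becomes 1 dB over, giving -25 dB; +2 dB make-up → -23 dB.
Stage 2: -23 dB ≤ -4 dB, so stage 2 doesn't engage; output -23 dB.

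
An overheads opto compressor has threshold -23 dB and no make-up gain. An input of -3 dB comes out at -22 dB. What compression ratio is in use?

20:1

Input overshoot = -3 − (-23) = 20 dB; output overshoot = -22 − (-23) = 1 dB.
Ratio = 20 / 1 = 20.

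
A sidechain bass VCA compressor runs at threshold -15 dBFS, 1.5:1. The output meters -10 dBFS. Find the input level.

-7.5 dBFS

Post-compression overshoot = -10 − (-15) = 5 dB.
Before 1.5:1 compression the overshoot was 5 × 1.5 = 7.5 dB, so input = -15 + 7.5 = -7.5 dBFS.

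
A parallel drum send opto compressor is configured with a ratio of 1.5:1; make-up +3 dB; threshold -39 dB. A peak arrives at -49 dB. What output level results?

-46 dB

-49 dB is 10 dB below the -39 dB threshold, so no gain reduction is applied.
Make-up gain adds 3 dB: -49 + 3 = -46 dB.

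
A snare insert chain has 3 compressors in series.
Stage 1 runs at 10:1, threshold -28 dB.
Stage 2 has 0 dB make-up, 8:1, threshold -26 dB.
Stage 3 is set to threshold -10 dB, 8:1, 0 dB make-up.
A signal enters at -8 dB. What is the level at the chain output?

Stage 1: 20 dB above -28 dB, reduced 10:1 to 2 dB above → -26 dB.
Stage 2: below threshold (-26 ≤ -26); passes unchanged; output -26 dB.
Stage 3: below threshold (-26 ≤ -10); passes unchanged; output -26 dB.

-26 dB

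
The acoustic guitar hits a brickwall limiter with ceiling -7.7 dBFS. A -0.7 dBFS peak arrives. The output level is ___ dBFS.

-7.7 dBFS

The limiter clamps the peak to its -7.7 dBFS ceiling.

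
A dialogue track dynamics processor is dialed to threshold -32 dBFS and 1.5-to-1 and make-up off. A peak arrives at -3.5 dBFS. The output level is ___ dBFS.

-13 dBFS

Overshoot: -3.5 − (-32) = 28.5 dB.
1.5:1 compression reduces that to 28.5/1.5 = 19 dB over.
That puts the output at -13 dBFS.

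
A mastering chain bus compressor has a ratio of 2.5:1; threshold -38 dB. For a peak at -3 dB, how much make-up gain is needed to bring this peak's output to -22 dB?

Without make-up, output = threshold + overshoot/2.5 = -38 + 14 = -24 dB.
Gap to target: 2 dB.

2 dB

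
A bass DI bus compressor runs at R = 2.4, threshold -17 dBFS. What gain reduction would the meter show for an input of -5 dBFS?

Overshoot = -5 − (-17) = 12 dB.
At 2.4:1, output sits 12/2.4 = 5 dB above threshold.
So the signal is attenuated by 12 − 5 = 7 dB.

7 dB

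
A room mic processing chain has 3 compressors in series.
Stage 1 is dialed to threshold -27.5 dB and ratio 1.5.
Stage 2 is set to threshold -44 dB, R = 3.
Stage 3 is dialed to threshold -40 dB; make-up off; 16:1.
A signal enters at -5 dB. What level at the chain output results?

-39.59375 dB

Stage 1: 22.5 dB above -27.5 dB, reduced 1.5:1 to 15 dB above → -12.5 dB.
Stage 2: overshoot 31.5 dB → 31.5/3 = 10.5 dB → -33.5 dB.
Stage 3: overshoot 6.5 dB → 6.5/16 = 0.40625 dB → -39.59375 dB.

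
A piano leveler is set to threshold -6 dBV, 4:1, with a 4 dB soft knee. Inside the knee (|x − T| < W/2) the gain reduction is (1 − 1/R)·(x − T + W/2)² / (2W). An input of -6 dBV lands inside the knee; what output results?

-6.375 dBV

x − T + W/2 = -6 − (-6) + 2 = 2.
GR = (1 − 1/4) × 2² / 8 = 0.75 × 4 / 8 = 0.375 dB.
Output = -6 − 0.375 = -6.375 dBV.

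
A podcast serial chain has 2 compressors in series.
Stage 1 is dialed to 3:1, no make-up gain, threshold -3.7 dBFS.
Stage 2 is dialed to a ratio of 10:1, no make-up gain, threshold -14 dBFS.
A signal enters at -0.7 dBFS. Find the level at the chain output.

Stage 1: -0.7 dBFS is 3 dB over -3.7 dBFS; at 3:1 that becomes 1 dB over, giving -2.7 dBFS.
Stage 2: overshoot 11.3 dB → 11.3/10 = 1.13 dB → -12.87 dBFS.

-12.87 dBFS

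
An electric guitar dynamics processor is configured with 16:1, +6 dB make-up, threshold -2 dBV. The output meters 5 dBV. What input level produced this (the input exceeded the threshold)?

Remove make-up: 5 − 6 = -1 dBV.
The compressed level sits -1 − (-2) = 1 dB over threshold.
Input overshoot = R × output overshoot = 16 dB → input = -2 + 16 = 14 dBV.

14 dBV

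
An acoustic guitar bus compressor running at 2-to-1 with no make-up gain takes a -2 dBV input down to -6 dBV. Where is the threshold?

-10 dBV

Gain reduction = -2 − (-6) = 4 dB; output overshoot = GR / (R − 1) = 4 / 1 = 4 dB.
Threshold = output − output overshoot = -6 − 4 = -10 dBV.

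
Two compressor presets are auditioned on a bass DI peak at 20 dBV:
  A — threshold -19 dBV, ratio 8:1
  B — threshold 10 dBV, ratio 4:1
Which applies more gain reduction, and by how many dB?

A: 39 dB over, compressed to 4.875 dB over, so 34.125 dB of GR.
B: 10 dB over, compressed to 2.5 dB over, so 7.5 dB of GR.
Difference: 26.625 dB in favour of A.

A, by 26.625 dB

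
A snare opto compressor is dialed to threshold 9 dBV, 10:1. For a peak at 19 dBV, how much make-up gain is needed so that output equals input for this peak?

9 dB

The peak compresses to 9 + 10/10 = 10 dBV.
To reach 19 dBV requires 19 − 10 = 9 dB of make-up.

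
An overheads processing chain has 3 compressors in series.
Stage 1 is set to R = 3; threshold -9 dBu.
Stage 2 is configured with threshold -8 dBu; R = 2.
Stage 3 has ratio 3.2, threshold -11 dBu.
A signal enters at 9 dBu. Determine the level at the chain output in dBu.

Stage 1: 9 dBu is 18 dB over -9 dBu; at 3:1 that becomes 6 dB over, giving -3 dBu.
Stage 2: 5 dB above -8 dBu, reduced 2:1 to 2.5 dB above → -5.5 dBu.
Stage 3: 5.5 dB above -11 dBu, reduced 3.2:1 to 1.71875 dB above → -9.28125 dBu.

-9.28125 dBu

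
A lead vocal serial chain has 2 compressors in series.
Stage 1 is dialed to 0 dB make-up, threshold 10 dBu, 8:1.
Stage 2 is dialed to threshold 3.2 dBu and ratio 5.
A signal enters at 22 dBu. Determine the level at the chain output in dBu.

4.86 dBu

Stage 1: 22 dBu is 12 dB over 10 dBu; at 8:1 that becomes 1.5 dB over, giving 11.5 dBu.
Stage 2: overshoot 8.3 dB → 8.3/5 = 1.66 dB → 4.86 dBu.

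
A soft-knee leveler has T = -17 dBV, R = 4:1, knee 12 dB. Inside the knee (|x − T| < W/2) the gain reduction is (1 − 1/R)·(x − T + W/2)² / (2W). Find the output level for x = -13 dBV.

-16.125 dBV

x − T + W/2 = -13 − (-17) + 6 = 10.
GR = (1 − 1/4) × 10² / 24 = 0.75 × 100 / 24 = 3.125 dB.
Output = -13 − 3.125 = -16.125 dBV.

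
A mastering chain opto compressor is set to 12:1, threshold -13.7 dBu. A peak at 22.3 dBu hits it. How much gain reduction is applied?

Overshoot = 22.3 − (-13.7) = 36 dB.
A 12:1 ratio leaves 3 dB of that excess.
GR = overshoot in − overshoot out = 36 − 3 = 33 dB.

33 dB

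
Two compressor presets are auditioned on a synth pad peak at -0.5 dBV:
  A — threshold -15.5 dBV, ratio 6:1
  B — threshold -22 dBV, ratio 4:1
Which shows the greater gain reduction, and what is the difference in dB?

A: GR = 15 − 15/6 = 12.5 dB.
B: GR = 21.5 − 21.5/4 = 16.125 dB.
B reduces 3.625 dB more.

B, by 3.625 dB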